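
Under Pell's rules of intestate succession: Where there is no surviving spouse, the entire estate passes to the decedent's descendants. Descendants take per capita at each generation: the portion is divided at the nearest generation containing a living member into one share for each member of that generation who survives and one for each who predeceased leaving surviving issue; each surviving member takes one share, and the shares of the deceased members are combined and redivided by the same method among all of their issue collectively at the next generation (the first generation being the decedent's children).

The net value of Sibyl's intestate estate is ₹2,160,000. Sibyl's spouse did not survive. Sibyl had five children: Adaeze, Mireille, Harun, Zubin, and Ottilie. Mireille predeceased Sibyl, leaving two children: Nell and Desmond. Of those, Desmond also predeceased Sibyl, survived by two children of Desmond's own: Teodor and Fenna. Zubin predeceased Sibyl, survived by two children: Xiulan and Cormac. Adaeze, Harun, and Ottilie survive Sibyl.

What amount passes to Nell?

Nell receives ₹216,000.

The entire ₹2,160,000 passes to the descendants.
That amount (₹2,160,000) is divided at the children's generation into 5 shares of ₹432,000. Adaeze, Harun, and Ottilie each take ₹432,000. The 2 shares of the deceased (Mireille and Zubin) are combined into a pool of ₹864,000.
That pool (₹864,000) is divided at the grandchildren's generation into 4 shares of ₹216,000. Nell, Xiulan, and Cormac each take ₹216,000. The remaining share for the deceased Desmond (₹216,000) is carried to the next generation.
That pool (₹216,000) is divided at the great-grandchildren's generation equally among Teodor and Fenna: ₹108,000 each.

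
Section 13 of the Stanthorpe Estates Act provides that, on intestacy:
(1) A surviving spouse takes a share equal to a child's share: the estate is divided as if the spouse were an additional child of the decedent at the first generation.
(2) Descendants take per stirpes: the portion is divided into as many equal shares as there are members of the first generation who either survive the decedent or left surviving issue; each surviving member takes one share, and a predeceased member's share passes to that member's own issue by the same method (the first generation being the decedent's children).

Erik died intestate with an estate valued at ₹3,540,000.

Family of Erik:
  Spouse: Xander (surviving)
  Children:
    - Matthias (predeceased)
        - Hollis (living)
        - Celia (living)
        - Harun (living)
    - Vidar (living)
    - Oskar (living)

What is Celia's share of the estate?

Celia receives ₹295,000.

The spouse counts as an additional share at the children's level, so there are 4 primary shares of ₹885,000. Xander takes one such share (₹885,000).
The children's combined portion (₹2,655,000) is divided into 3 shares of ₹885,000: Vidar and Oskar each take ₹885,000; Matthias's ₹885,000 share passes to Matthias's issue.
Matthias's share (₹885,000) is divided into 3 shares of ₹295,000: Hollis, Celia, and Harun each take ₹295,000.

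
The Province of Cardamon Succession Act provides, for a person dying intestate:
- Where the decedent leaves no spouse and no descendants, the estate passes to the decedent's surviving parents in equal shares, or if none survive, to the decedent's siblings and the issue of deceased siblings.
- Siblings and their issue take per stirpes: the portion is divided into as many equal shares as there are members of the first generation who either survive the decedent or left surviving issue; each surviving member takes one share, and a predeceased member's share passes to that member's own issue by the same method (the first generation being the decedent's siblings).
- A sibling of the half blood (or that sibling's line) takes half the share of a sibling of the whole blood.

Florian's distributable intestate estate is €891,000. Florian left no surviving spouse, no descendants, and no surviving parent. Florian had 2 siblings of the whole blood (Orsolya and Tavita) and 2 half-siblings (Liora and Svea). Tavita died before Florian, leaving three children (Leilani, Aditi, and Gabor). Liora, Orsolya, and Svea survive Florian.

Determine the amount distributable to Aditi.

The entire €891,000 passes to the siblings and their issue.
Counting each half-blood sibling's line as half a unit, there are 3 units in €891,000, so one unit is €297,000. Whole-blood lines (Orsolya and Tavita) take €297,000 each; half-blood lines (Liora and Svea) take €148,500 each.
Tavita's share (€297,000) is divided into 3 shares of €99,000: Leilani, Aditi, and Gabor each take €99,000.

Aditi receives €99,000.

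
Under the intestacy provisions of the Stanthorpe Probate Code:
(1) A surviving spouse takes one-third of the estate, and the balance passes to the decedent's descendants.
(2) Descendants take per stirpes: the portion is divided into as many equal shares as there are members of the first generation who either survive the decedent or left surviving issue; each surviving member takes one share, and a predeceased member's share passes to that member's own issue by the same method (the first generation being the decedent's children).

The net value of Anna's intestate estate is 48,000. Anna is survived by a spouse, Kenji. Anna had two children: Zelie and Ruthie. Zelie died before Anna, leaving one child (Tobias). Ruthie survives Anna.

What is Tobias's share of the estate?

Kenji takes one-third of 48,000 = 16,000. The remaining 32,000 passes to the descendants.
The descendants' portion (32,000) is divided into 2 shares of 16,000: Ruthie takes 16,000; Zelie's 16,000 share passes to Zelie's issue.
Zelie's share (16,000) passes entirely to Tobias.

Tobias receives 16,000.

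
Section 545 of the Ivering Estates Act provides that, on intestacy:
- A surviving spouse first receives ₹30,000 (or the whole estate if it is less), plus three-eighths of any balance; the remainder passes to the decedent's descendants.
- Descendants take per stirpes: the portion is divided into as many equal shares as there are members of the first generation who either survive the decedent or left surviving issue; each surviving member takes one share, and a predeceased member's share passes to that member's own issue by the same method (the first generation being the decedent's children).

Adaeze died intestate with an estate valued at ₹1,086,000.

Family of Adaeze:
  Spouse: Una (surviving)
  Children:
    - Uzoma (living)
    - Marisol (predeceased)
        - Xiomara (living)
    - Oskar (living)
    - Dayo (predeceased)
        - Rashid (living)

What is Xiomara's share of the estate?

Una first takes ₹30,000, leaving a balance of ₹1,056,000. Una then takes three-eighths of the balance (₹396,000), for a total of ₹426,000. The remaining ₹660,000 passes to the descendants.
The descendants' portion (₹660,000) is divided into 4 shares of ₹165,000: Uzoma and Oskar each take ₹165,000; Marisol's ₹165,000 share passes to Marisol's issue; Dayo's ₹165,000 share passes to Dayo's issue.
Marisol's share (₹165,000) passes entirely to Xiomara.
Dayo's share (₹165,000) passes entirely to Rashid.

Xiomara receives ₹165,000.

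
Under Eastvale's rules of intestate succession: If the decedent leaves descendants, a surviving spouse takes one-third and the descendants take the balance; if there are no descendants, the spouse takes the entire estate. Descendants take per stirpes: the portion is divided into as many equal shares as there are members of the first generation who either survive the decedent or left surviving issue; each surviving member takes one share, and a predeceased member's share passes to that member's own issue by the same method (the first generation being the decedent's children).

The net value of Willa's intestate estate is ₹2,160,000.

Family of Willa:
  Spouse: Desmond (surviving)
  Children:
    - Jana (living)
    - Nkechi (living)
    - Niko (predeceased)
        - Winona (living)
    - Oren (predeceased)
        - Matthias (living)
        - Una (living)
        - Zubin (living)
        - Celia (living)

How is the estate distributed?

Desmond: ₹720,000; Jana: ₹360,000; Nkechi: ₹360,000; Winona: ₹360,000; Matthias: ₹90,000; Una: ₹90,000; Zubin: ₹90,000; Celia: ₹90,000

Desmond takes one-third of ₹2,160,000 = ₹720,000. The remaining ₹1,440,000 passes to the descendants.
The descendants' portion (₹1,440,000) is divided into 4 shares of ₹360,000: Jana and Nkechi each take ₹360,000; Niko's ₹360,000 share passes to Niko's issue; Oren's ₹360,000 share passes to Oren's issue.
Niko's share (₹360,000) passes entirely to Winona.
Oren's share (₹360,000) is divided into 4 shares of ₹90,000: Matthias, Una, Zubin, and Celia each take ₹90,000.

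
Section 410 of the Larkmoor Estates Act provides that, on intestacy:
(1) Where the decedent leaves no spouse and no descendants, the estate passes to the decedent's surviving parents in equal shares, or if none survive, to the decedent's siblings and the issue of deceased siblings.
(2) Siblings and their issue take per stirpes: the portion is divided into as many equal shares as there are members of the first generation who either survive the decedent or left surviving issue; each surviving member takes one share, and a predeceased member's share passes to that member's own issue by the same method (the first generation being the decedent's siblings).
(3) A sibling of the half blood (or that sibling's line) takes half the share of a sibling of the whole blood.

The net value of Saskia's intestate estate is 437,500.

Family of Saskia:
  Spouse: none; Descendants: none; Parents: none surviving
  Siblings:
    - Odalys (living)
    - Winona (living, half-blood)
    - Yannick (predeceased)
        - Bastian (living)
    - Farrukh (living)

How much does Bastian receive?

Bastian receives 125,000.

The entire 437,500 passes to the siblings and their issue.
Counting each half-blood sibling's line as half a unit, there are 7/2 units in 437,500, so one unit is 125,000. Whole-blood lines (Odalys, Yannick, and Farrukh) take 125,000 each; half-blood lines (Winona) take 62,500 each.
Yannick's share (125,000) passes entirely to Bastian.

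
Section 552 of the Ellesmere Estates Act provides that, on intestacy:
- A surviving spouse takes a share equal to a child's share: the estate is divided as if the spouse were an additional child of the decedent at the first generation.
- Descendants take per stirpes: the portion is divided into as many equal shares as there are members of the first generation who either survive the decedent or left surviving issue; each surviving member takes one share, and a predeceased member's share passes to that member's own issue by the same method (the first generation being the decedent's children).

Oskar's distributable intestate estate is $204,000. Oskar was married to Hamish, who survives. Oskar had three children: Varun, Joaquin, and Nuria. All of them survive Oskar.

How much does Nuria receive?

The spouse counts as an additional share at the children's level, so there are 4 primary shares of $51,000. Hamish takes one such share ($51,000).
The children's combined portion ($153,000) is divided into 3 shares of $51,000: Varun, Joaquin, and Nuria each take $51,000.

Nuria receives $51,000.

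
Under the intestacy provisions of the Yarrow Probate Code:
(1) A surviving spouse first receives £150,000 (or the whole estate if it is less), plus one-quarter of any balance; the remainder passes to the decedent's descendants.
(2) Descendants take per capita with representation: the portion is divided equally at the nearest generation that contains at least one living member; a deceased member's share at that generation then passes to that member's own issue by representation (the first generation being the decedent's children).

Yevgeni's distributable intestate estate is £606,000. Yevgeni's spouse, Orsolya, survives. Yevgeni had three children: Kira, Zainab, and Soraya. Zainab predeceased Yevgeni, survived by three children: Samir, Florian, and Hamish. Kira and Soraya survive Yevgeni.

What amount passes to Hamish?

Orsolya first takes £150,000, leaving a balance of £456,000. Orsolya then takes one-quarter of the balance (£114,000), for a total of £264,000. The remaining £342,000 passes to the descendants.
The descendants' portion (£342,000) is divided into 3 shares of £114,000: Kira and Soraya each take £114,000; Zainab's £114,000 share passes to Zainab's issue.
Zainab's share (£114,000) is divided into 3 shares of £38,000: Samir, Florian, and Hamish each take £38,000.

Hamish receives £38,000.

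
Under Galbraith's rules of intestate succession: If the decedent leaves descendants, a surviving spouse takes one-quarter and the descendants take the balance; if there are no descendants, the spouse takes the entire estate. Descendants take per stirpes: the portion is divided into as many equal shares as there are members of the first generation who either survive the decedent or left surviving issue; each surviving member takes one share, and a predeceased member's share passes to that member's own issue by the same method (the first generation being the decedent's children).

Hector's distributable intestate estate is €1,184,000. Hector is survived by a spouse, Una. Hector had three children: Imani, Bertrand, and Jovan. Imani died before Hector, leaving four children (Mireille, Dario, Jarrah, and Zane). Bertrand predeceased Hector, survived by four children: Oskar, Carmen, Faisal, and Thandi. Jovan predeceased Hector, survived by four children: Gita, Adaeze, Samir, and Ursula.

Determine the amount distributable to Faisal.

Una takes one-quarter of €1,184,000 = €296,000. The remaining €888,000 passes to the descendants.
The descendants' portion (€888,000) is divided into 3 shares of €296,000: Imani's €296,000 share passes to Imani's issue; Bertrand's €296,000 share passes to Bertrand's issue; Jovan's €296,000 share passes to Jovan's issue.
Imani's share (€296,000) is divided into 4 shares of €74,000: Mireille, Dario, Jarrah, and Zane each take €74,000.
Bertrand's share (€296,000) is divided into 4 shares of €74,000: Oskar, Carmen, Faisal, and Thandi each take €74,000.
Jovan's share (€296,000) is divided into 4 shares of €74,000: Gita, Adaeze, Samir, and Ursula each take €74,000.

Faisal receives €74,000.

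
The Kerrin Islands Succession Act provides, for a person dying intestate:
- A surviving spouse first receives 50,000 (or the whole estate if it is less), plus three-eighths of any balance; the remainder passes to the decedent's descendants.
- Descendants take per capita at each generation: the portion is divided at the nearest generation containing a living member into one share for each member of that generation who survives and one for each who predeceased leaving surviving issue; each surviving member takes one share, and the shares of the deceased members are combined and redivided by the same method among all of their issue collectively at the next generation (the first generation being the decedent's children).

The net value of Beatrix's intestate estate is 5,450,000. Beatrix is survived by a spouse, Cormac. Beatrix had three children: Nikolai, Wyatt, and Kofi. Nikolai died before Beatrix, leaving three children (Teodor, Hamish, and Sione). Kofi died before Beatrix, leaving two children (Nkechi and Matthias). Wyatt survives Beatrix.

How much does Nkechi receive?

Cormac first takes 50,000, leaving a balance of 5,400,000. Cormac then takes three-eighths of the balance (2,025,000), for a total of 2,075,000. The remaining 3,375,000 passes to the descendants.
The descendants' portion (3,375,000) is divided at the children's generation into 3 shares of 1,125,000. Wyatt takes 1,125,000. The 2 shares of the deceased (Nikolai and Kofi) are combined into a pool of 2,250,000.
That pool (2,250,000) is divided at the grandchildren's generation equally among Teodor, Hamish, Sione, Nkechi, and Matthias: 450,000 each.

Nkechi receives 450,000.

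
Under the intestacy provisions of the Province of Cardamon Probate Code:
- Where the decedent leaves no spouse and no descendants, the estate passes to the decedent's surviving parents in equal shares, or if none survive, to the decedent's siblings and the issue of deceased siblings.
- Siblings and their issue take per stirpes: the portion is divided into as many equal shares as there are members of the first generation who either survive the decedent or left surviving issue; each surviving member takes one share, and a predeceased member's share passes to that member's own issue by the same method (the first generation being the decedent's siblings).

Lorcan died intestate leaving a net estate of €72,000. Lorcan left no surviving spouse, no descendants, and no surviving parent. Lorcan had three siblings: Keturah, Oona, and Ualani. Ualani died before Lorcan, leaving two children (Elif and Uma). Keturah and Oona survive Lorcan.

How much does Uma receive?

The entire €72,000 passes to the siblings and their issue.
That amount (€72,000) is divided into 3 shares of €24,000: Keturah and Oona each take €24,000; Ualani's €24,000 share passes to Ualani's issue.
Ualani's share (€24,000) is divided into 2 shares of €12,000: Elif and Uma each take €12,000.

Uma receives €12,000.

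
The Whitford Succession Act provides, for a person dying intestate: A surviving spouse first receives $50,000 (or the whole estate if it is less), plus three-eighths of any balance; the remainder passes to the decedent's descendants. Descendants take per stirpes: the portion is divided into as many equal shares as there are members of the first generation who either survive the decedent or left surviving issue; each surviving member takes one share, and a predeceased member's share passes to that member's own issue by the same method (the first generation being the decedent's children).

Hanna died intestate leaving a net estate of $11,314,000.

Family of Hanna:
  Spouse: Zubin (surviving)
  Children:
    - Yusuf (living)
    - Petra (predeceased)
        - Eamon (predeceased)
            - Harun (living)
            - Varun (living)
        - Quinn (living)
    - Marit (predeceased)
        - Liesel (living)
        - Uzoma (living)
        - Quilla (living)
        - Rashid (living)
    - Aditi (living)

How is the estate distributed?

Zubin first takes $50,000, leaving a balance of $11,264,000. Zubin then takes three-eighths of the balance ($4,224,000), for a total of $4,274,000. The remaining $7,040,000 passes to the descendants.
The descendants' portion ($7,040,000) is divided into 4 shares of $1,760,000: Yusuf and Aditi each take $1,760,000; Petra's $1,760,000 share passes to Petra's issue; Marit's $1,760,000 share passes to Marit's issue.
Petra's share ($1,760,000) is divided into 2 shares of $880,000: Quinn takes $880,000; Eamon's $880,000 share passes to Eamon's issue.
Eamon's share ($880,000) is divided into 2 shares of $440,000: Harun and Varun each take $440,000.
Marit's share ($1,760,000) is divided into 4 shares of $440,000: Liesel, Uzoma, Quilla, and Rashid each take $440,000.

Zubin: $4,274,000; Yusuf: $1,760,000; Harun: $440,000; Varun: $440,000; Quinn: $880,000; Liesel: $440,000; Uzoma: $440,000; Quilla: $440,000; Rashid: $440,000; Aditi: $1,760,000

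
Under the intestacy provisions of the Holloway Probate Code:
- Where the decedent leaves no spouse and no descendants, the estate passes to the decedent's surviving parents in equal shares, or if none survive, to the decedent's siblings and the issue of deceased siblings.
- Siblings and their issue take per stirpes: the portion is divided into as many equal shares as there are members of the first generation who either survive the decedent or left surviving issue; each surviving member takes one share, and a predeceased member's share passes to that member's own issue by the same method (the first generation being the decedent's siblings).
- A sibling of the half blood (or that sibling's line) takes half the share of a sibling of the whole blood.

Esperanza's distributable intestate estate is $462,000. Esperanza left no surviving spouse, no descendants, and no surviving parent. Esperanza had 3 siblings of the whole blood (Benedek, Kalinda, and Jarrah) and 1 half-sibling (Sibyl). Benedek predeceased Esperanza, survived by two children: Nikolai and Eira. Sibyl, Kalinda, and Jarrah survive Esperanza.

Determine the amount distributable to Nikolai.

Nikolai receives $66,000.

The entire $462,000 passes to the siblings and their issue.
Counting each half-blood sibling's line as half a unit, there are 7/2 units in $462,000, so one unit is $132,000. Whole-blood lines (Benedek, Kalinda, and Jarrah) take $132,000 each; half-blood lines (Sibyl) take $66,000 each.
Benedek's share ($132,000) is divided into 2 shares of $66,000: Nikolai and Eira each take $66,000.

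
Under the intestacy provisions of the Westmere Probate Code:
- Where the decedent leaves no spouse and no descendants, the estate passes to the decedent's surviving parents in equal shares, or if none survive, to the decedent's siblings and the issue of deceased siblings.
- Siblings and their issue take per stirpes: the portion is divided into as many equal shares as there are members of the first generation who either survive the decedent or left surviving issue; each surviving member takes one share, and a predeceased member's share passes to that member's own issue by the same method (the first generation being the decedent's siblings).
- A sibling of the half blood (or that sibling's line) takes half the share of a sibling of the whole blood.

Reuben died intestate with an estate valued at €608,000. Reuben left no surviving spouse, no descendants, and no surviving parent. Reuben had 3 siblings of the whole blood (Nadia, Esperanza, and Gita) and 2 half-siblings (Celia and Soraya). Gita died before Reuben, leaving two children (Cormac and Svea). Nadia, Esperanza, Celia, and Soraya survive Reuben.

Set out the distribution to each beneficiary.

Nadia: €152,000; Esperanza: €152,000; Celia: €76,000; Cormac: €76,000; Svea: €76,000; Soraya: €76,000

The entire €608,000 passes to the siblings and their issue.
Counting each half-blood sibling's line as half a unit, there are 4 units in €608,000, so one unit is €152,000. Whole-blood lines (Nadia, Esperanza, and Gita) take €152,000 each; half-blood lines (Celia and Soraya) take €76,000 each.
Gita's share (€152,000) is divided into 2 shares of €76,000: Cormac and Svea each take €76,000.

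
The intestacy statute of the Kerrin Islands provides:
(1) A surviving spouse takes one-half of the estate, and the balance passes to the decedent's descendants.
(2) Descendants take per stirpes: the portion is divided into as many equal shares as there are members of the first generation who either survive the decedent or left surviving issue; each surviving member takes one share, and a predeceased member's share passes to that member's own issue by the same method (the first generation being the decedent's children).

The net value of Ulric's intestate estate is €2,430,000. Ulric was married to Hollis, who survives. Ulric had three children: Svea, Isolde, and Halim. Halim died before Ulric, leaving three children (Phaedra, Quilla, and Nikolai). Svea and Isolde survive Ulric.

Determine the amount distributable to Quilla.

Hollis takes one-half of €2,430,000 = €1,215,000. The remaining €1,215,000 passes to the descendants.
The descendants' portion (€1,215,000) is divided into 3 shares of €405,000: Svea and Isolde each take €405,000; Halim's €405,000 share passes to Halim's issue.
Halim's share (€405,000) is divided into 3 shares of €135,000: Phaedra, Quilla, and Nikolai each take €135,000.

Quilla receives €135,000.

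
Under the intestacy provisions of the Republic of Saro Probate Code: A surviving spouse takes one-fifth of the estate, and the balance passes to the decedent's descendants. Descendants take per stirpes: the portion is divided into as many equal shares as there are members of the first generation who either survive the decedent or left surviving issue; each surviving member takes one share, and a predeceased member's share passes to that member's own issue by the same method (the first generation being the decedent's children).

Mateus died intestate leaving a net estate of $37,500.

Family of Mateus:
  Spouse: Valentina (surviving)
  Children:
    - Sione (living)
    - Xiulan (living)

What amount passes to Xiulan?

Xiulan receives $15,000.

Valentina takes one-fifth of $37,500 = $7,500. The remaining $30,000 passes to the descendants.
The descendants' portion ($30,000) is divided into 2 shares of $15,000: Sione and Xiulan each take $15,000.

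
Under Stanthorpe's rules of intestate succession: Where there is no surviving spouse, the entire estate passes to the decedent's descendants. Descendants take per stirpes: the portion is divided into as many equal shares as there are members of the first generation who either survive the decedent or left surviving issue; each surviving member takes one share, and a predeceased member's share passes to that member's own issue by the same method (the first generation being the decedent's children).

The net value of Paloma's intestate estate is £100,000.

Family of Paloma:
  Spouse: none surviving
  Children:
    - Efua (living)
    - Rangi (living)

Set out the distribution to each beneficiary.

Efua: £50,000; Rangi: £50,000

The entire £100,000 passes to the descendants.
That amount (£100,000) is divided into 2 shares of £50,000: Efua and Rangi each take £50,000.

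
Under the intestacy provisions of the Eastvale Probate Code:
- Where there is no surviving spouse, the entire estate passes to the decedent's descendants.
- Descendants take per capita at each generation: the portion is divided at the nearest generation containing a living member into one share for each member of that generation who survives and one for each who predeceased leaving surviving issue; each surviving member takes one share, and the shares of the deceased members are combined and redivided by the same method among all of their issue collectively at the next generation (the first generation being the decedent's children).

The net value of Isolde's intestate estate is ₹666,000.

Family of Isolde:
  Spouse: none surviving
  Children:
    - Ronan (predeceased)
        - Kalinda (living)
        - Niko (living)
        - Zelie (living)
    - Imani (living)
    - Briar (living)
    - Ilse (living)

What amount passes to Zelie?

Zelie receives ₹55,500.

The entire ₹666,000 passes to the descendants.
That amount (₹666,000) is divided at the children's generation into 4 shares of ₹166,500. Imani, Briar, and Ilse each take ₹166,500. The remaining share for the deceased Ronan (₹166,500) is carried to the next generation.
That pool (₹166,500) is divided at the grandchildren's generation equally among Kalinda, Niko, and Zelie: ₹55,500 each.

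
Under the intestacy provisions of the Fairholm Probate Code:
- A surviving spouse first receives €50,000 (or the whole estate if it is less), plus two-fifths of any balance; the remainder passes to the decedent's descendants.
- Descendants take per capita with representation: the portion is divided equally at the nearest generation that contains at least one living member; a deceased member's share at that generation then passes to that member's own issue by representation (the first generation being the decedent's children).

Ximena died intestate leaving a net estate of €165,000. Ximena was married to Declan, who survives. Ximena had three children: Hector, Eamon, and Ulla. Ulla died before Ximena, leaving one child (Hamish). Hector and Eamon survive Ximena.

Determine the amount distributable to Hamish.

Declan first takes €50,000, leaving a balance of €115,000. Declan then takes two-fifths of the balance (€46,000), for a total of €96,000. The remaining €69,000 passes to the descendants.
The descendants' portion (€69,000) is divided into 3 shares of €23,000: Hector and Eamon each take €23,000; Ulla's €23,000 share passes to Ulla's issue.
Ulla's share (€23,000) passes entirely to Hamish.

Hamish receives €23,000.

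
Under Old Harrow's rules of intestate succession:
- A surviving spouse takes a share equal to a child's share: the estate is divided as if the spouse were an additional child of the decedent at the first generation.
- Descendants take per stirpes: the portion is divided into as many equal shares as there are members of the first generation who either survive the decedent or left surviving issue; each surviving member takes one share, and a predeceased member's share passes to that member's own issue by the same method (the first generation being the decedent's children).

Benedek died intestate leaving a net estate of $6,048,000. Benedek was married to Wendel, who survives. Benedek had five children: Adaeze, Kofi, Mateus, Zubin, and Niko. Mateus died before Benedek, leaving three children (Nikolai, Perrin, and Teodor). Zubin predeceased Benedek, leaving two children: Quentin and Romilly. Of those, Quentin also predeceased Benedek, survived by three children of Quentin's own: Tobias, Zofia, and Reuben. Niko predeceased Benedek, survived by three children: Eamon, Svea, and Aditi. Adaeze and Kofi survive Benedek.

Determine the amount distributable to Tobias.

The spouse counts as an additional share at the children's level, so there are 6 primary shares of $1,008,000. Wendel takes one such share ($1,008,000).
The children's combined portion ($5,040,000) is divided into 5 shares of $1,008,000: Adaeze and Kofi each take $1,008,000; Mateus's $1,008,000 share passes to Mateus's issue; Zubin's $1,008,000 share passes to Zubin's issue; Niko's $1,008,000 share passes to Niko's issue.
Mateus's share ($1,008,000) is divided into 3 shares of $336,000: Nikolai, Perrin, and Teodor each take $336,000.
Zubin's share ($1,008,000) is divided into 2 shares of $504,000: Romilly takes $504,000; Quentin's $504,000 share passes to Quentin's issue.
Quentin's share ($504,000) is divided into 3 shares of $168,000: Tobias, Zofia, and Reuben each take $168,000.
Niko's share ($1,008,000) is divided into 3 shares of $336,000: Eamon, Svea, and Aditi each take $336,000.

Tobias receives $168,000.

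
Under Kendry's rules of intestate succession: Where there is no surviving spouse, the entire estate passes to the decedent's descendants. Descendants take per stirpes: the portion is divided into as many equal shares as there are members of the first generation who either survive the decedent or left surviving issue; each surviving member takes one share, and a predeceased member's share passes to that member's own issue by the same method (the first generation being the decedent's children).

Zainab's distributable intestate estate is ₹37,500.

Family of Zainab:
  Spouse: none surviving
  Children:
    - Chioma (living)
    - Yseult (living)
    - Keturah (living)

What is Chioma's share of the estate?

Chioma receives ₹12,500.

The entire ₹37,500 passes to the descendants.
That amount (₹37,500) is divided into 3 shares of ₹12,500: Chioma, Yseult, and Keturah each take ₹12,500.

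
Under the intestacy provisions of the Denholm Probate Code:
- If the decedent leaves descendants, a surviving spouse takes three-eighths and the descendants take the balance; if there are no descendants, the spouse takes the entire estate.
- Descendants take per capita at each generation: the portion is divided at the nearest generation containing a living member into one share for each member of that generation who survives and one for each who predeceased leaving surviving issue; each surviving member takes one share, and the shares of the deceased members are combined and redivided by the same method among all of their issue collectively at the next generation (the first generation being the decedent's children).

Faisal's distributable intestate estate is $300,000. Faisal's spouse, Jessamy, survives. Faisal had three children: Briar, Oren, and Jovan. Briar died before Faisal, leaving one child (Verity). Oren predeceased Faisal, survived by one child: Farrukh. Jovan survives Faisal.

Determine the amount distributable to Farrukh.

Jessamy takes three-eighths of $300,000 = $112,500. The remaining $187,500 passes to the descendants.
The descendants' portion ($187,500) is divided at the children's generation into 3 shares of $62,500. Jovan takes $62,500. The 2 shares of the deceased (Briar and Oren) are combined into a pool of $125,000.
That pool ($125,000) is divided at the grandchildren's generation equally among Verity and Farrukh: $62,500 each.

Farrukh receives $62,500.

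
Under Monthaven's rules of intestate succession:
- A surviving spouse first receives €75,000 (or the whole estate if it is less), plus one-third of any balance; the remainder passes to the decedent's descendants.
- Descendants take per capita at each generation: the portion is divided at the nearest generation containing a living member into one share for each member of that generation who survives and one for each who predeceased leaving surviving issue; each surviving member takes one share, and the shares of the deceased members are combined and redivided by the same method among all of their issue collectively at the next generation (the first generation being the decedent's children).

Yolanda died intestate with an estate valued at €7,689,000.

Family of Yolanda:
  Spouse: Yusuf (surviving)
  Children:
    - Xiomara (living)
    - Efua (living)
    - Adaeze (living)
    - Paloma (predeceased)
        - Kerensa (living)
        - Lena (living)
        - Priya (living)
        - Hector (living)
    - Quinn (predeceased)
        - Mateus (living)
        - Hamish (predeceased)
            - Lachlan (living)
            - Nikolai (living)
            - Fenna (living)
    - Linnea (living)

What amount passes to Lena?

Lena receives €282,000.

Yusuf first takes €75,000, leaving a balance of €7,614,000. Yusuf then takes one-third of the balance (€2,538,000), for a total of €2,613,000. The remaining €5,076,000 passes to the descendants.
The descendants' portion (€5,076,000) is divided at the children's generation into 6 shares of €846,000. Xiomara, Efua, Adaeze, and Linnea each take €846,000. The 2 shares of the deceased (Paloma and Quinn) are combined into a pool of €1,692,000.
That pool (€1,692,000) is divided at the grandchildren's generation into 6 shares of €282,000. Kerensa, Lena, Priya, Hector, and Mateus each take €282,000. The remaining share for the deceased Hamish (€282,000) is carried to the next generation.
That pool (€282,000) is divided at the great-grandchildren's generation equally among Lachlan, Nikolai, and Fenna: €94,000 each.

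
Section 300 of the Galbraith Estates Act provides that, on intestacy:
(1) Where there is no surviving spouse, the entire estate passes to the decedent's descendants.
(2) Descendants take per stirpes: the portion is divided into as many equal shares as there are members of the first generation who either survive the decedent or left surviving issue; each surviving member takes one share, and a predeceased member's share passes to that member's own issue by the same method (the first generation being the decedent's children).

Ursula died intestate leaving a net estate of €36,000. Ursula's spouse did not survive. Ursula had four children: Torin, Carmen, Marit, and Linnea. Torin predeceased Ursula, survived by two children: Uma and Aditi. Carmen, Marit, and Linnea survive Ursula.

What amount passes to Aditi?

Aditi receives €4,500.

The entire €36,000 passes to the descendants.
That amount (€36,000) is divided into 4 shares of €9,000: Carmen, Marit, and Linnea each take €9,000; Torin's €9,000 share passes to Torin's issue.
Torin's share (€9,000) is divided into 2 shares of €4,500: Uma and Aditi each take €4,500.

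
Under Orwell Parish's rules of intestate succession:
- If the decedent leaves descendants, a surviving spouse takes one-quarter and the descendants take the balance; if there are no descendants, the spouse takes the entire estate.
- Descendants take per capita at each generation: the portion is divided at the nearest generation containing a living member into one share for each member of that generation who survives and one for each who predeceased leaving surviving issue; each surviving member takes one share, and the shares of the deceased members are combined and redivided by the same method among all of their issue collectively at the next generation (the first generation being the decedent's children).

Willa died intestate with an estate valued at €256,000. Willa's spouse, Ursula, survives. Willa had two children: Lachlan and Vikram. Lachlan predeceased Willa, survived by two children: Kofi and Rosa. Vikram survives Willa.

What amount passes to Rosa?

Rosa receives €48,000.

Ursula takes one-quarter of €256,000 = €64,000. The remaining €192,000 passes to the descendants.
The descendants' portion (€192,000) is divided at the children's generation into 2 shares of €96,000. Vikram takes €96,000. The remaining share for the deceased Lachlan (€96,000) is carried to the next generation.
That pool (€96,000) is divided at the grandchildren's generation equally among Kofi and Rosa: €48,000 each.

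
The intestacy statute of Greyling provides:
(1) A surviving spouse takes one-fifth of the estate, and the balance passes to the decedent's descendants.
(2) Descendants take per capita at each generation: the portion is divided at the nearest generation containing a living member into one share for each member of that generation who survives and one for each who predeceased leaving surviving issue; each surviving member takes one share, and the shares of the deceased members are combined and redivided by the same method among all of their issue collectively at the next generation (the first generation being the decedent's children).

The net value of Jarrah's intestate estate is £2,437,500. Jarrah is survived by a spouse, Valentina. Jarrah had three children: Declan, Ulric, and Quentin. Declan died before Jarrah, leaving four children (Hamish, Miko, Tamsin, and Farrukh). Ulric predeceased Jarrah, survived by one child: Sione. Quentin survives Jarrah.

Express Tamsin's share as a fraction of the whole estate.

Valentina takes one-fifth of £2,437,500 = £487,500. The remaining £1,950,000 passes to the descendants.
The descendants' portion (£1,950,000) is divided at the children's generation into 3 shares of £650,000. Quentin takes £650,000. The 2 shares of the deceased (Declan and Ulric) are combined into a pool of £1,300,000.
That pool (£1,300,000) is divided at the grandchildren's generation equally among Hamish, Miko, Tamsin, Farrukh, and Sione: £260,000 each.

Tamsin receives 8/75 of the estate.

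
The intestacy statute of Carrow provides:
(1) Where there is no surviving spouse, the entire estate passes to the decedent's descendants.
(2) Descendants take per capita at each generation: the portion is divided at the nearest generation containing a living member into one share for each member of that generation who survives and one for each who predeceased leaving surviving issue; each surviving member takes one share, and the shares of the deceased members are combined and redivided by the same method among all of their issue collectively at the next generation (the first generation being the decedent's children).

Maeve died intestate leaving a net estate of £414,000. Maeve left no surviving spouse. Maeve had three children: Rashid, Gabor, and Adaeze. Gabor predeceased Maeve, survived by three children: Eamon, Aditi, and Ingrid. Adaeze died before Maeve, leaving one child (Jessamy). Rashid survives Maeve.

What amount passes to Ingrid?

Ingrid receives £69,000.

The entire £414,000 passes to the descendants.
That amount (£414,000) is divided at the children's generation into 3 shares of £138,000. Rashid takes £138,000. The 2 shares of the deceased (Gabor and Adaeze) are combined into a pool of £276,000.
That pool (£276,000) is divided at the grandchildren's generation equally among Eamon, Aditi, Ingrid, and Jessamy: £69,000 each.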